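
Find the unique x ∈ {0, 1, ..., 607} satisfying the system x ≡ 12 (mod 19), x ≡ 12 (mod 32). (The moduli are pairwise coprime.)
The moduli 19, 32 are pairwise coprime, so by the CRT there is a unique solution mod 19·32 = 608.
Solve by successive substitution. Start with x ≡ 12 (mod 19).
  Combine with x ≡ 12 (mod 32): write x = 12 + 19·t and require 12 + 19·t ≡ 12 (mod 32), i.e. 19·t ≡ 12 − 12 ≡ 0 (mod 32). Since 19^(−1) ≡ 27 (mod 32), t ≡ 27·0 ≡ 0 (mod 32). So x ≡ 12 + 19·0 = 12 (mod 608).
Unique solution in [0, 608): x = 12.

Final answer: x ≡ 12 (mod 608); the representative in [0, 608) is 12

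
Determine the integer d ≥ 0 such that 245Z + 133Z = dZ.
(245, 133) = (7); d = 7

In the PID Z, (a, b) is generated by gcd(a, b). Compute gcd(245, 133) with the extended Euclidean algorithm, tracking rows (r, s, t) with s·245 + t·133 = r:
  row A: (245, 1, 0)   [1·245 + 0·133 = 245]
  row B: (133, 0, 1)   [0·245 + 1·133 = 133]
  245 = 1·133 + 112   → row C = row A − 1·row B = (112, 1, −1)   [check: 1·245 − 1·133 = 112]
  133 = 1·112 + 21   → row D = row B − 1·row C = (21, −1, 2)   [check: −1·245 + 2·133 = 21]
  112 = 5·21 + 7   → row E = row C − 5·row D = (7, 6, −11)   [check: 6·245 − 11·133 = 7]
  21 = 3·7 + 0   → remainder 0, stop. gcd = 7 (last nonzero row E).
So gcd(245, 133) = 7, with Bézout identity 6·245 − 11·133 = 7. Containment (⊇): the Bézout identity exhibits 7 as an element of (245, 133), giving (7) ⊆ (245, 133). Containment (⊆): since 7 | 245 and 7 | 133 (245 = 7·35, 133 = 7·19), every Z-linear combination of 245 and 133 is divisible by 7, so (245, 133) ⊆ (7). Therefore (245, 133) = (7), d = 7.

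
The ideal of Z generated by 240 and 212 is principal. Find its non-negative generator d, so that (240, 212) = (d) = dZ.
(240, 212) = (4); d = 4

In the PID Z, (a, b) is generated by gcd(a, b). Compute gcd(240, 212) with the extended Euclidean algorithm, tracking rows (r, s, t) with s·240 + t·212 = r:
  row A: (240, 1, 0)   [1·240 + 0·212 = 240]
  row B: (212, 0, 1)   [0·240 + 1·212 = 212]
  240 = 1·212 + 28   → row C = row A − 1·row B = (28, 1, −1)   [check: 1·240 − 1·212 = 28]
  212 = 7·28 + 16   → row D = row B − 7·row C = (16, −7, 8)   [check: −7·240 + 8·212 = 16]
  28 = 1·16 + 12   → row E = row C − 1·row D = (12, 8, −9)   [check: 8·240 − 9·212 = 12]
  16 = 1·12 + 4   → row F = row D − 1·row E = (4, −15, 17)   [check: −15·240 + 17·212 = 4]
  12 = 3·4 + 0   → remainder 0, stop. gcd = 4 (last nonzero row F).
So gcd(240, 212) = 4, with Bézout identity −15·240 + 17·212 = 4. Containment (⊇): the Bézout identity exhibits 4 as an element of (240, 212), giving (4) ⊆ (240, 212). Containment (⊆): since 4 | 240 and 4 | 212 (240 = 4·60, 212 = 4·53), every Z-linear combination of 240 and 212 is divisible by 4, so (240, 212) ⊆ (4). Therefore (240, 212) = (4), d = 4.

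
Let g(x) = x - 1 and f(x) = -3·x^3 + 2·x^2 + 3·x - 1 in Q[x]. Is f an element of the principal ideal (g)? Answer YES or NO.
NO

In Q[x] the ideal (g) consists of all multiples of g, so f ∈ (g) iff g | f, i.e. iff the remainder of f on division by g is 0. Divide f by g (g is monic, so eliminate the leading term of the running remainder at each step):
  leading term -3·x^3: subtract (-3·x^2)·g(x) = -3·x^3 + 3·x^2, leaving -x^2 + 3·x - 1
  leading term -x^2: subtract (-x)·g(x) = -x^2 + x, leaving 2·x - 1
  leading term 2·x: subtract (2)·g(x) = 2·x - 2, leaving 1
The remainder r(x) = 1 ≠ 0 (and deg r < deg g), so g ∤ f, i.e. f ∉ (g).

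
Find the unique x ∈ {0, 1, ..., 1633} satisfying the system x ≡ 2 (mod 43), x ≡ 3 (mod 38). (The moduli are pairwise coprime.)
x ≡ 991 (mod 1634); the representative in [0, 1634) is 991

The moduli 43, 38 are pairwise coprime, so by the CRT there is a unique solution mod 43·38 = 1634.
Solve by successive substitution. Start with x ≡ 2 (mod 43).
  Combine with x ≡ 3 (mod 38): write x = 2 + 43·t and require 2 + 43·t ≡ 3 (mod 38), i.e. 43·t ≡ 3 − 2 ≡ 1 (mod 38). Since 43^(−1) ≡ 23 (mod 38) (43 ≡ 5 (mod 38)), t ≡ 23·1 ≡ 23 (mod 38). So x ≡ 2 + 43·23 = 991 (mod 1634).
Unique solution in [0, 1634): x = 991.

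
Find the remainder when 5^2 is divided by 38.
Use repeated squaring. Binary(2) = 10. Walk through the bits of the exponent 2 left-to-right: at each bit after the leading one, square the running value, then multiply by 5 if the bit is 1 (always reducing mod 38):
  bit 1 = 1 (leading): start with 5.
  bit 2 = 0: square 5^2 = 25 (mod 38).
Final value: 5^2 ≡ 25 (mod 38).

Final answer: 25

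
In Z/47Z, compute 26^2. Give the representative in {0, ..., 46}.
18

Use repeated squaring. Binary(2) = 10. Walk through the bits of the exponent 2 left-to-right: at each bit after the leading one, square the running value, then multiply by 26 if the bit is 1 (always reducing mod 47):
  bit 1 = 1 (leading): start with 26.
  bit 2 = 0: square 26^2 = 676 ≡ 18 (mod 47).
Final value: 26^2 ≡ 18 (mod 47).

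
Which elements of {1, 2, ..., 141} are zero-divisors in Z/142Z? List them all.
nonzero zero-divisors of Z/142Z = {2, 4, 6, 8, 10, 12, 14, 16, 18, 20, 22, 24, 26, 28, 30, 32, 34, 36, 38, 40, 42, 44, 46, 48, 50, 52, 54, 56, 58, 60, 62, 64, 66, 68, 70, 71, 72, 74, 76, 78, 80, 82, 84, 86, 88, 90, 92, 94, 96, 98, 100, 102, 104, 106, 108, 110, 112, 114, 116, 118, 120, 122, 124, 126, 128, 130, 132, 134, 136, 138, 140}

An element a ∈ Z/142Z (with a ≠ 0) is a zero-divisor iff gcd(a, 142) > 1 (because a is a unit precisely when gcd(a, n) = 1, and in Z/nZ every nonzero, non-unit element is a zero-divisor). Scan a = 1, ..., 141 and keep those with gcd(a, 142) > 1:
  gcd(2, 142) = 2, gcd(4, 142) = 2, gcd(6, 142) = 2, gcd(8, 142) = 2, gcd(10, 142) = 2, gcd(12, 142) = 2, gcd(14, 142) = 2, gcd(16, 142) = 2, gcd(18, 142) = 2, gcd(20, 142) = 2, gcd(22, 142) = 2, gcd(24, 142) = 2, gcd(26, 142) = 2, gcd(28, 142) = 2, gcd(30, 142) = 2, gcd(32, 142) = 2, gcd(34, 142) = 2, gcd(36, 142) = 2, gcd(38, 142) = 2, gcd(40, 142) = 2, gcd(42, 142) = 2, gcd(44, 142) = 2, gcd(46, 142) = 2, gcd(48, 142) = 2, gcd(50, 142) = 2, gcd(52, 142) = 2, gcd(54, 142) = 2, gcd(56, 142) = 2, gcd(58, 142) = 2, gcd(60, 142) = 2, gcd(62, 142) = 2, gcd(64, 142) = 2, gcd(66, 142) = 2, gcd(68, 142) = 2, gcd(70, 142) = 2, gcd(71, 142) = 71, gcd(72, 142) = 2, gcd(74, 142) = 2, gcd(76, 142) = 2, gcd(78, 142) = 2, gcd(80, 142) = 2, gcd(82, 142) = 2, gcd(84, 142) = 2, gcd(86, 142) = 2, gcd(88, 142) = 2, gcd(90, 142) = 2, gcd(92, 142) = 2, gcd(94, 142) = 2, gcd(96, 142) = 2, gcd(98, 142) = 2, gcd(100, 142) = 2, gcd(102, 142) = 2, gcd(104, 142) = 2, gcd(106, 142) = 2, gcd(108, 142) = 2, gcd(110, 142) = 2, gcd(112, 142) = 2, gcd(114, 142) = 2, gcd(116, 142) = 2, gcd(118, 142) = 2, gcd(120, 142) = 2, gcd(122, 142) = 2, gcd(124, 142) = 2, gcd(126, 142) = 2, gcd(128, 142) = 2, gcd(130, 142) = 2, gcd(132, 142) = 2, gcd(134, 142) = 2, gcd(136, 142) = 2, gcd(138, 142) = 2, gcd(140, 142) = 2.
All other a ∈ {1, ..., 141} have gcd(a, 142) = 1 and are units. So the nonzero zero-divisors are exactly the 71 values of a appearing in this scan.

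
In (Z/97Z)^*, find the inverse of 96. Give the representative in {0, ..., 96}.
96^(−1) ≡ 96 (mod 97)

Apply the extended Euclidean algorithm to (97, 96), tracking rows (r, s, t) with s·97 + t·96 = r. Each division r_prev = q·r_cur + r_new produces the new row as (previous row) − q·(current row):
  row A: (97, 1, 0)   [1·97 + 0·96 = 97]
  row B: (96, 0, 1)   [0·97 + 1·96 = 96]
  97 = 1·96 + 1   → row C = row A − 1·row B = (1, 1, −1)   [check: 1·97 − 1·96 = 1]
  96 = 96·1 + 0   → remainder 0, stop. gcd = 1 (last nonzero row C).
The gcd is 1, so 96 is invertible mod 97. The last nonzero row gives 1·97 − 1·96 = 1, so t = −1. So 96^(−1) ≡ −1 ≡ 96 (mod 97). Verify: 96 · 96 = 9216 ≡ 1 (mod 97). ✓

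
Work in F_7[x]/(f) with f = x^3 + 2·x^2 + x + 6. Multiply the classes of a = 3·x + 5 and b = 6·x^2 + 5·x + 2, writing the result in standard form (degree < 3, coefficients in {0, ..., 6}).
Multiply as integer polynomials: a · b = 18·x^3 + 45·x^2 + 31·x + 10. Reducing coefficients mod 7: a · b ≡ 4·x^3 + 3·x^2 + 3·x + 3. Now divide by f(x) = x^3 + 2·x^2 + x + 6 in F_7[x], eliminating the leading term at each step:
  leading term 4·x^3: subtract (4)·f(x) = 4·x^3 + x^2 + 4·x + 3, leaving 2·x^2 + 6·x (coefficients mod 7)
The degree is now < 3, so this is the remainder. Hence a · b ≡ 2·x^2 + 6·x in F_7[x]/(f).

Final answer: a · b ≡ 2·x^2 + 6·x (mod f(x))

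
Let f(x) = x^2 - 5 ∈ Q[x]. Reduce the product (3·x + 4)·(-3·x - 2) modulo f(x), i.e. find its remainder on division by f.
First multiply in Q[x] without reducing: a · b = -9·x^2 - 18·x - 8. Now divide by f(x) = x^2 - 5, eliminating the leading term at each step:
  leading term -9·x^2: subtract (-9)·f(x) = 45 - 9·x^2, leaving -18·x - 53
The degree is now < 2, so this is the remainder. Hence a · b ≡ -18·x - 53 in Q[x]/(f).

Final answer: a · b ≡ -18·x - 53 (mod f(x))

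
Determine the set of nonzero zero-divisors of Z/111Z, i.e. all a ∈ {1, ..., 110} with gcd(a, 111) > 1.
An element a ∈ Z/111Z (with a ≠ 0) is a zero-divisor iff gcd(a, 111) > 1 (because a is a unit precisely when gcd(a, n) = 1, and in Z/nZ every nonzero, non-unit element is a zero-divisor). Scan a = 1, ..., 110 and keep those with gcd(a, 111) > 1:
  gcd(3, 111) = 3, gcd(6, 111) = 3, gcd(9, 111) = 3, gcd(12, 111) = 3, gcd(15, 111) = 3, gcd(18, 111) = 3, gcd(21, 111) = 3, gcd(24, 111) = 3, gcd(27, 111) = 3, gcd(30, 111) = 3, gcd(33, 111) = 3, gcd(36, 111) = 3, gcd(37, 111) = 37, gcd(39, 111) = 3, gcd(42, 111) = 3, gcd(45, 111) = 3, gcd(48, 111) = 3, gcd(51, 111) = 3, gcd(54, 111) = 3, gcd(57, 111) = 3, gcd(60, 111) = 3, gcd(63, 111) = 3, gcd(66, 111) = 3, gcd(69, 111) = 3, gcd(72, 111) = 3, gcd(74, 111) = 37, gcd(75, 111) = 3, gcd(78, 111) = 3, gcd(81, 111) = 3, gcd(84, 111) = 3, gcd(87, 111) = 3, gcd(90, 111) = 3, gcd(93, 111) = 3, gcd(96, 111) = 3, gcd(99, 111) = 3, gcd(102, 111) = 3, gcd(105, 111) = 3, gcd(108, 111) = 3.
All other a ∈ {1, ..., 110} have gcd(a, 111) = 1 and are units. So the nonzero zero-divisors are exactly the 38 values of a appearing in this scan.

Final answer: nonzero zero-divisors of Z/111Z = {3, 6, 9, 12, 15, 18, 21, 24, 27, 30, 33, 36, 37, 39, 42, 45, 48, 51, 54, 57, 60, 63, 66, 69, 72, 74, 75, 78, 81, 84, 87, 90, 93, 96, 99, 102, 105, 108}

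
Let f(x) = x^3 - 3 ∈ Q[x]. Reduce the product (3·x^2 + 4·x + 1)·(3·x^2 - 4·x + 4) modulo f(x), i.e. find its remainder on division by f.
First multiply in Q[x] without reducing: a · b = 9·x^4 - x^2 + 12·x + 4. Now divide by f(x) = x^3 - 3, eliminating the leading term at each step:
  leading term 9·x^4: subtract (9·x)·f(x) = 9·x^4 - 27·x, leaving -x^2 + 39·x + 4
The degree is now < 3, so this is the remainder. Hence a · b ≡ -x^2 + 39·x + 4 in Q[x]/(f).

Final answer: a · b ≡ -x^2 + 39·x + 4 (mod f(x))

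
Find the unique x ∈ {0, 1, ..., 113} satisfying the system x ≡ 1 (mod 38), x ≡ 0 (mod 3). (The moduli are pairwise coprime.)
The moduli 38, 3 are pairwise coprime, so by the CRT there is a unique solution mod 38·3 = 114.
Solve by successive substitution. Start with x ≡ 1 (mod 38).
  Combine with x ≡ 0 (mod 3): write x = 1 + 38·t and require 1 + 38·t ≡ 0 (mod 3), i.e. 38·t ≡ 0 − 1 ≡ 2 (mod 3). Since 38^(−1) ≡ 2 (mod 3) (38 ≡ 2 (mod 3)), t ≡ 2·2 ≡ 1 (mod 3). So x ≡ 1 + 38·1 = 39 (mod 114).
Unique solution in [0, 114): x = 39.

Final answer: x ≡ 39 (mod 114); the representative in [0, 114) is 39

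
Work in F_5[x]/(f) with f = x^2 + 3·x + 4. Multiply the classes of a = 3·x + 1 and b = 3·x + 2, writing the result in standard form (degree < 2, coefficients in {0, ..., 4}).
Multiply as integer polynomials: a · b = 9·x^2 + 9·x + 2. Reducing coefficients mod 5: a · b ≡ 4·x^2 + 4·x + 2. Now divide by f(x) = x^2 + 3·x + 4 in F_5[x], eliminating the leading term at each step:
  leading term 4·x^2: subtract (4)·f(x) = 4·x^2 + 2·x + 1, leaving 2·x + 1 (coefficients mod 5)
The degree is now < 2, so this is the remainder. Hence a · b ≡ 2·x + 1 in F_5[x]/(f).

Final answer: a · b ≡ 2·x + 1 (mod f(x))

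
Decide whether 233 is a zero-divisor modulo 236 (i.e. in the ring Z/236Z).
NO

gcd(233, 236) = 1, so 233 is a unit in Z/236Z (it has a multiplicative inverse). A unit cannot be a zero-divisor: if 233·b ≡ 0 then multiplying both sides by 233^(−1) gives b ≡ 0. So 233 is not a zero-divisor.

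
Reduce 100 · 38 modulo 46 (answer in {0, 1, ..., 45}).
Reduce the factors first: 100 ≡ 8 (mod 46), so 100 · 38 ≡ 8 · 38 (mod 46). 8 · 38 = 304. Dividing by 46: 304 = 6·46 + 28. So (100 · 38) mod 46 = 28.

Final answer: 28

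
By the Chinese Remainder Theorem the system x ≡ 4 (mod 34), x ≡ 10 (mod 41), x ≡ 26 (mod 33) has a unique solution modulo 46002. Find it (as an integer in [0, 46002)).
x ≡ 43388 (mod 46002); the representative in [0, 46002) is 43388

The moduli 34, 41, 33 are pairwise coprime, so by the CRT there is a unique solution mod 34·41·33 = 46002.
Solve by successive substitution. Start with x ≡ 4 (mod 34).
  Combine with x ≡ 10 (mod 41): write x = 4 + 34·t and require 4 + 34·t ≡ 10 (mod 41), i.e. 34·t ≡ 10 − 4 ≡ 6 (mod 41). Since 34^(−1) ≡ 35 (mod 41), t ≡ 35·6 ≡ 5 (mod 41). So x ≡ 4 + 34·5 = 174 (mod 1394).
  Combine with x ≡ 26 (mod 33): write x = 174 + 1394·t and require 174 + 1394·t ≡ 26 (mod 33), i.e. 1394·t ≡ 26 − 174 ≡ 17 (mod 33). Since 1394^(−1) ≡ 29 (mod 33) (1394 ≡ 8 (mod 33)), t ≡ 29·17 ≡ 31 (mod 33). So x ≡ 174 + 1394·31 = 43388 (mod 46002).
Unique solution in [0, 46002): x = 43388.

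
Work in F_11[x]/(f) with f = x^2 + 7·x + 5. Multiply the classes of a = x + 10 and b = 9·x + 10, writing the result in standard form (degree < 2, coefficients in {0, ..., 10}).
Multiply as integer polynomials: a · b = 9·x^2 + 100·x + 100. Reducing coefficients mod 11: a · b ≡ 9·x^2 + x + 1. Now divide by f(x) = x^2 + 7·x + 5 in F_11[x], eliminating the leading term at each step:
  leading term 9·x^2: subtract (9)·f(x) = 9·x^2 + 8·x + 1, leaving 4·x (coefficients mod 11)
The degree is now < 2, so this is the remainder. Hence a · b ≡ 4·x in F_11[x]/(f).

Final answer: a · b ≡ 4·x (mod f(x))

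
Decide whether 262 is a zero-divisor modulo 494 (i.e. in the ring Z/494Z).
YES

gcd(262, 494) = 2 > 1, so 262 is not a unit in Z/494Z. In Z/nZ every nonzero non-unit is a zero-divisor: explicitly, take b = 494/gcd = 247 ≠ 0 (mod 494); then 262·247 = 64714 = 131·494, i.e. 262·247 ≡ 0 (mod 494). So 262 is a zero-divisor.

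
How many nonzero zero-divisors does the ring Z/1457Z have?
Z/1457Z has 76 nonzero zero-divisors

In Z/1457Z each nonzero element is either a unit (gcd with 1457 is 1) or a zero-divisor (gcd > 1). The number of units is φ(1457): factorise 1457 = 31 · 47, so φ(1457) = (31 − 1) · (47 − 1) = 30 · 46 = 1380. The nonzero elements number 1457 − 1 = 1456. Hence the nonzero zero-divisors number 1456 − 1380 = 76.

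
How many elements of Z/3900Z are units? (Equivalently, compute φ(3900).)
Z/3900Z has φ(3900) = 960 units

An element a ∈ Z/3900Z is a unit iff gcd(a, 3900) = 1, so the number of units is φ(3900). φ is multiplicative, with φ(p^e) = p^e − p^(e−1). Factorise 3900 = 2^2 · 3 · 5^2 · 13. Then
  φ(3900) = (2^2 − 2^1) · (3 − 1) · (5^2 − 5^1) · (13 − 1) = 2 · 2 · 20 · 12 = 960.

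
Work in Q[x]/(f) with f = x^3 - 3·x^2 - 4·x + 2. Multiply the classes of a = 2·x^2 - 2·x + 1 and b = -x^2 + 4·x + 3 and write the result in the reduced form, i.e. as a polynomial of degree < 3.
First multiply in Q[x] without reducing: a · b = -2·x^4 + 10·x^3 - 3·x^2 - 2·x + 3. Now divide by f(x) = x^3 - 3·x^2 - 4·x + 2, eliminating the leading term at each step:
  leading term -2·x^4: subtract (-2·x)·f(x) = -2·x^4 + 6·x^3 + 8·x^2 - 4·x, leaving 4·x^3 - 11·x^2 + 2·x + 3
  leading term 4·x^3: subtract (4)·f(x) = 4·x^3 - 12·x^2 - 16·x + 8, leaving x^2 + 18·x - 5
The degree is now < 3, so this is the remainder. Hence a · b ≡ x^2 + 18·x - 5 in Q[x]/(f).

Final answer: a · b ≡ x^2 + 18·x - 5 (mod f(x))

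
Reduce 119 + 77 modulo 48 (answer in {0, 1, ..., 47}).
Reduce the summands first: 119 ≡ 23, 77 ≡ 29 (mod 48), so 119 + 77 ≡ 23 + 29 (mod 48). 23 + 29 = 52; 52 = 1·48 + 4, so (119 + 77) mod 48 = 4.

Final answer: 4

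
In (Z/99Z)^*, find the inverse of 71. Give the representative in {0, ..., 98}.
Apply the extended Euclidean algorithm to (99, 71), tracking rows (r, s, t) with s·99 + t·71 = r. Each division r_prev = q·r_cur + r_new produces the new row as (previous row) − q·(current row):
  row A: (99, 1, 0)   [1·99 + 0·71 = 99]
  row B: (71, 0, 1)   [0·99 + 1·71 = 71]
  99 = 1·71 + 28   → row C = row A − 1·row B = (28, 1, −1)   [check: 1·99 − 1·71 = 28]
  71 = 2·28 + 15   → row D = row B − 2·row C = (15, −2, 3)   [check: −2·99 + 3·71 = 15]
  28 = 1·15 + 13   → row E = row C − 1·row D = (13, 3, −4)   [check: 3·99 − 4·71 = 13]
  15 = 1·13 + 2   → row F = row D − 1·row E = (2, −5, 7)   [check: −5·99 + 7·71 = 2]
  13 = 6·2 + 1   → row G = row E − 6·row F = (1, 33, −46)   [check: 33·99 − 46·71 = 1]
  2 = 2·1 + 0   → remainder 0, stop. gcd = 1 (last nonzero row G).
The gcd is 1, so 71 is invertible mod 99. The last nonzero row gives 33·99 − 46·71 = 1, so t = −46. So 71^(−1) ≡ −46 ≡ 53 (mod 99). Verify: 71 · 53 = 3763 ≡ 1 (mod 99). ✓

Final answer: 71^(−1) ≡ 53 (mod 99)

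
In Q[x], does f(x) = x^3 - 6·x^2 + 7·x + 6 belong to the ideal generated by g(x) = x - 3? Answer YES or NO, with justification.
In Q[x] the ideal (g) consists of all multiples of g, so f ∈ (g) iff g | f, i.e. iff the remainder of f on division by g is 0. Divide f by g (g is monic, so eliminate the leading term of the running remainder at each step):
  leading term x^3: subtract (x^2)·g(x) = x^3 - 3·x^2, leaving -3·x^2 + 7·x + 6
  leading term -3·x^2: subtract (-3·x)·g(x) = -3·x^2 + 9·x, leaving 6 - 2·x
  leading term -2·x: subtract (-2)·g(x) = 6 - 2·x, leaving 0
The remainder is 0, so f(x) = g(x) · h(x) with h(x) = x^2 - 3·x - 2. Hence g | f, i.e. f ∈ (g).

Final answer: YES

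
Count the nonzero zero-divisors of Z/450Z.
In Z/450Z each nonzero element is either a unit (gcd with 450 is 1) or a zero-divisor (gcd > 1). The number of units is φ(450): factorise 450 = 2 · 3^2 · 5^2, so φ(450) = (2 − 1) · (3^2 − 3^1) · (5^2 − 5^1) = 1 · 6 · 20 = 120. The nonzero elements number 450 − 1 = 449. Hence the nonzero zero-divisors number 449 − 120 = 329.

Final answer: Z/450Z has 329 nonzero zero-divisors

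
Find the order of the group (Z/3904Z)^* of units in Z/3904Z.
|(Z/3904Z)^*| = 1920

(Z/3904Z)^* consists of the classes a with gcd(a, 3904) = 1, so its order is φ(3904). φ is multiplicative, with φ(p^e) = p^e − p^(e−1). Factorise 3904 = 2^6 · 61. Then
  φ(3904) = (2^6 − 2^5) · (61 − 1) = 32 · 60 = 1920.
Thus |(Z/3904Z)^*| = 1920.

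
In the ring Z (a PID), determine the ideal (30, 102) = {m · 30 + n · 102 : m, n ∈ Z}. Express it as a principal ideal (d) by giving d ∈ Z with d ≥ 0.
In the PID Z, (a, b) is generated by gcd(a, b). Compute gcd(102, 30) with the extended Euclidean algorithm, tracking rows (r, s, t) with s·102 + t·30 = r:
  row A: (102, 1, 0)   [1·102 + 0·30 = 102]
  row B: (30, 0, 1)   [0·102 + 1·30 = 30]
  102 = 3·30 + 12   → row C = row A − 3·row B = (12, 1, −3)   [check: 1·102 − 3·30 = 12]
  30 = 2·12 + 6   → row D = row B − 2·row C = (6, −2, 7)   [check: −2·102 + 7·30 = 6]
  12 = 2·6 + 0   → remainder 0, stop. gcd = 6 (last nonzero row D).
So gcd(30, 102) = 6, with Bézout identity −2·102 + 7·30 = 6. Containment (⊇): the Bézout identity exhibits 6 as an element of (30, 102), giving (6) ⊆ (30, 102). Containment (⊆): since 6 | 30 and 6 | 102 (30 = 6·5, 102 = 6·17), every Z-linear combination of 30 and 102 is divisible by 6, so (30, 102) ⊆ (6). Therefore (30, 102) = (6), d = 6.

Final answer: (30, 102) = (6); d = 6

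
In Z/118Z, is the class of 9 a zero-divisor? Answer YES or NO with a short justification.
gcd(9, 118) = 1, so 9 is a unit in Z/118Z (it has a multiplicative inverse). A unit cannot be a zero-divisor: if 9·b ≡ 0 then multiplying both sides by 9^(−1) gives b ≡ 0. So 9 is not a zero-divisor.

Final answer: NO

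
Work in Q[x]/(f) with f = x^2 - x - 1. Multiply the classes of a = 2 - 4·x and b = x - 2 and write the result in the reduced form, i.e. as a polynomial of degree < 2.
a · b ≡ 6·x - 8 (mod f(x))

First multiply in Q[x] without reducing: a · b = -4·x^2 + 10·x - 4. Now divide by f(x) = x^2 - x - 1, eliminating the leading term at each step:
  leading term -4·x^2: subtract (-4)·f(x) = -4·x^2 + 4·x + 4, leaving 6·x - 8
The degree is now < 2, so this is the remainder. Hence a · b ≡ 6·x - 8 in Q[x]/(f).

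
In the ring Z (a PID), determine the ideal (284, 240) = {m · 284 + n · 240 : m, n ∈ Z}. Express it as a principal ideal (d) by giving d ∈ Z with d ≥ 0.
(284, 240) = (4); d = 4

In the PID Z, (a, b) is generated by gcd(a, b). Compute gcd(284, 240) with the extended Euclidean algorithm, tracking rows (r, s, t) with s·284 + t·240 = r:
  row A: (284, 1, 0)   [1·284 + 0·240 = 284]
  row B: (240, 0, 1)   [0·284 + 1·240 = 240]
  284 = 1·240 + 44   → row C = row A − 1·row B = (44, 1, −1)   [check: 1·284 − 1·240 = 44]
  240 = 5·44 + 20   → row D = row B − 5·row C = (20, −5, 6)   [check: −5·284 + 6·240 = 20]
  44 = 2·20 + 4   → row E = row C − 2·row D = (4, 11, −13)   [check: 11·284 − 13·240 = 4]
  20 = 5·4 + 0   → remainder 0, stop. gcd = 4 (last nonzero row E).
So gcd(284, 240) = 4, with Bézout identity 11·284 − 13·240 = 4. Containment (⊇): the Bézout identity exhibits 4 as an element of (284, 240), giving (4) ⊆ (284, 240). Containment (⊆): since 4 | 284 and 4 | 240 (284 = 4·71, 240 = 4·60), every Z-linear combination of 284 and 240 is divisible by 4, so (284, 240) ⊆ (4). Therefore (284, 240) = (4), d = 4.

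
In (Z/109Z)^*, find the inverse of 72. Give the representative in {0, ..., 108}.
72^(−1) ≡ 53 (mod 109)

Apply the extended Euclidean algorithm to (109, 72), tracking rows (r, s, t) with s·109 + t·72 = r. Each division r_prev = q·r_cur + r_new produces the new row as (previous row) − q·(current row):
  row A: (109, 1, 0)   [1·109 + 0·72 = 109]
  row B: (72, 0, 1)   [0·109 + 1·72 = 72]
  109 = 1·72 + 37   → row C = row A − 1·row B = (37, 1, −1)   [check: 1·109 − 1·72 = 37]
  72 = 1·37 + 35   → row D = row B − 1·row C = (35, −1, 2)   [check: −1·109 + 2·72 = 35]
  37 = 1·35 + 2   → row E = row C − 1·row D = (2, 2, −3)   [check: 2·109 − 3·72 = 2]
  35 = 17·2 + 1   → row F = row D − 17·row E = (1, −35, 53)   [check: −35·109 + 53·72 = 1]
  2 = 2·1 + 0   → remainder 0, stop. gcd = 1 (last nonzero row F).
The gcd is 1, so 72 is invertible mod 109. The last nonzero row gives −35·109 + 53·72 = 1, so t = 53. So 72^(−1) ≡ 53 (mod 109). Verify: 72 · 53 = 3816 ≡ 1 (mod 109). ✓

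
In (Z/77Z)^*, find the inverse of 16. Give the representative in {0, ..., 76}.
Apply the extended Euclidean algorithm to (77, 16), tracking rows (r, s, t) with s·77 + t·16 = r. Each division r_prev = q·r_cur + r_new produces the new row as (previous row) − q·(current row):
  row A: (77, 1, 0)   [1·77 + 0·16 = 77]
  row B: (16, 0, 1)   [0·77 + 1·16 = 16]
  77 = 4·16 + 13   → row C = row A − 4·row B = (13, 1, −4)   [check: 1·77 − 4·16 = 13]
  16 = 1·13 + 3   → row D = row B − 1·row C = (3, −1, 5)   [check: −1·77 + 5·16 = 3]
  13 = 4·3 + 1   → row E = row C − 4·row D = (1, 5, −24)   [check: 5·77 − 24·16 = 1]
  3 = 3·1 + 0   → remainder 0, stop. gcd = 1 (last nonzero row E).
The gcd is 1, so 16 is invertible mod 77. The last nonzero row gives 5·77 − 24·16 = 1, so t = −24. So 16^(−1) ≡ −24 ≡ 53 (mod 77). Verify: 16 · 53 = 848 ≡ 1 (mod 77). ✓

Final answer: 16^(−1) ≡ 53 (mod 77)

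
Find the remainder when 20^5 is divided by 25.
Use repeated squaring. Binary(5) = 101. Walk through the bits of the exponent 5 left-to-right: at each bit after the leading one, square the running value, then multiply by 20 if the bit is 1 (always reducing mod 25):
  bit 1 = 1 (leading): start with 20.
  bit 2 = 0: square 20^2 = 400 ≡ 0 (mod 25).
  bit 3 = 1: square 0^2 = 0; bit is 1, so multiply 0·20 = 0 (mod 25).
Final value: 20^5 ≡ 0 (mod 25).

Final answer: 0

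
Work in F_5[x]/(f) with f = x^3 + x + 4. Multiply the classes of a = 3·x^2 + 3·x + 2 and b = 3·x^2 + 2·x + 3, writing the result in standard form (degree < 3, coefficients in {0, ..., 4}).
Multiply as integer polynomials: a · b = 9·x^4 + 15·x^3 + 21·x^2 + 13·x + 6. Reducing coefficients mod 5: a · b ≡ 4·x^4 + x^2 + 3·x + 1. Now divide by f(x) = x^3 + x + 4 in F_5[x], eliminating the leading term at each step:
  leading term 4·x^4: subtract (4·x)·f(x) = 4·x^4 + 4·x^2 + x, leaving 2·x^2 + 2·x + 1 (coefficients mod 5)
The degree is now < 3, so this is the remainder. Hence a · b ≡ 2·x^2 + 2·x + 1 in F_5[x]/(f).

Final answer: a · b ≡ 2·x^2 + 2·x + 1 (mod f(x))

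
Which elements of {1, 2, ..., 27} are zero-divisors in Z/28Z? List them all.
nonzero zero-divisors of Z/28Z = {2, 4, 6, 7, 8, 10, 12, 14, 16, 18, 20, 21, 22, 24, 26}

An element a ∈ Z/28Z (with a ≠ 0) is a zero-divisor iff gcd(a, 28) > 1 (because a is a unit precisely when gcd(a, n) = 1, and in Z/nZ every nonzero, non-unit element is a zero-divisor). Scan a = 1, ..., 27 and keep those with gcd(a, 28) > 1:
  gcd(2, 28) = 2, gcd(4, 28) = 4, gcd(6, 28) = 2, gcd(7, 28) = 7, gcd(8, 28) = 4, gcd(10, 28) = 2, gcd(12, 28) = 4, gcd(14, 28) = 14, gcd(16, 28) = 4, gcd(18, 28) = 2, gcd(20, 28) = 4, gcd(21, 28) = 7, gcd(22, 28) = 2, gcd(24, 28) = 4, gcd(26, 28) = 2.
All other a ∈ {1, ..., 27} have gcd(a, 28) = 1 and are units. So the nonzero zero-divisors are exactly the 15 values of a appearing in this scan.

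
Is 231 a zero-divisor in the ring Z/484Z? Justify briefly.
gcd(231, 484) = 11 > 1, so 231 is not a unit in Z/484Z. In Z/nZ every nonzero non-unit is a zero-divisor: explicitly, take b = 484/gcd = 44 ≠ 0 (mod 484); then 231·44 = 10164 = 21·484, i.e. 231·44 ≡ 0 (mod 484). So 231 is a zero-divisor.

Final answer: YES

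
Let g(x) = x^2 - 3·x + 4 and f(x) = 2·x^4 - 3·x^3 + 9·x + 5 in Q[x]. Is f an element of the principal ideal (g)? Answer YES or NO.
NO

In Q[x] the ideal (g) consists of all multiples of g, so f ∈ (g) iff g | f, i.e. iff the remainder of f on division by g is 0. Divide f by g (g is monic, so eliminate the leading term of the running remainder at each step):
  leading term 2·x^4: subtract (2·x^2)·g(x) = 2·x^4 - 6·x^3 + 8·x^2, leaving 3·x^3 - 8·x^2 + 9·x + 5
  leading term 3·x^3: subtract (3·x)·g(x) = 3·x^3 - 9·x^2 + 12·x, leaving x^2 - 3·x + 5
  leading term x^2: subtract (1)·g(x) = x^2 - 3·x + 4, leaving 1
The remainder r(x) = 1 ≠ 0 (and deg r < deg g), so g ∤ f, i.e. f ∉ (g).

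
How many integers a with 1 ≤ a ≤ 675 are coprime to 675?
360

The number of a ∈ {1, ..., 675} with gcd(a, 675) = 1 is by definition Euler's totient φ(675). φ is multiplicative, with φ(p^e) = p^e − p^(e−1). Factorise 675 = 3^3 · 5^2. Then
  φ(675) = (3^3 − 3^2) · (5^2 − 5^1) = 18 · 20 = 360.
So there are 360 such integers.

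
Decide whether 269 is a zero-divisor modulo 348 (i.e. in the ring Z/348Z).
NO

gcd(269, 348) = 1, so 269 is a unit in Z/348Z (it has a multiplicative inverse). A unit cannot be a zero-divisor: if 269·b ≡ 0 then multiplying both sides by 269^(−1) gives b ≡ 0. So 269 is not a zero-divisor.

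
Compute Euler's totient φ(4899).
φ(4899) = 3080

φ is multiplicative, with φ(p^e) = p^e − p^(e−1). Factorise 4899 = 3 · 23 · 71. Then
  φ(4899) = (3 − 1) · (23 − 1) · (71 − 1) = 2 · 22 · 70 = 3080.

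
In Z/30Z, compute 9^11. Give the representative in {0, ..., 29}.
9

Use repeated squaring. Binary(11) = 1011. Walk through the bits of the exponent 11 left-to-right: at each bit after the leading one, square the running value, then multiply by 9 if the bit is 1 (always reducing mod 30):
  bit 1 = 1 (leading): start with 9.
  bit 2 = 0: square 9^2 = 81 ≡ 21 (mod 30).
  bit 3 = 1: square 21^2 = 441 ≡ 21; bit is 1, so multiply 21·9 = 189 ≡ 9 (mod 30).
  bit 4 = 1: square 9^2 = 81 ≡ 21; bit is 1, so multiply 21·9 = 189 ≡ 9 (mod 30).
Final value: 9^11 ≡ 9 (mod 30).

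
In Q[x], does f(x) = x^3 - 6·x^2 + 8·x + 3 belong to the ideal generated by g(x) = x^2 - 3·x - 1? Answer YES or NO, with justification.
YES

In Q[x] the ideal (g) consists of all multiples of g, so f ∈ (g) iff g | f, i.e. iff the remainder of f on division by g is 0. Divide f by g (g is monic, so eliminate the leading term of the running remainder at each step):
  leading term x^3: subtract (x)·g(x) = x^3 - 3·x^2 - x, leaving -3·x^2 + 9·x + 3
  leading term -3·x^2: subtract (-3)·g(x) = -3·x^2 + 9·x + 3, leaving 0
The remainder is 0, so f(x) = g(x) · h(x) with h(x) = x - 3. Hence g | f, i.e. f ∈ (g).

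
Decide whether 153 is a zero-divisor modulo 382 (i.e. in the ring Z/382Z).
gcd(153, 382) = 1, so 153 is a unit in Z/382Z (it has a multiplicative inverse). A unit cannot be a zero-divisor: if 153·b ≡ 0 then multiplying both sides by 153^(−1) gives b ≡ 0. So 153 is not a zero-divisor.

Final answer: NO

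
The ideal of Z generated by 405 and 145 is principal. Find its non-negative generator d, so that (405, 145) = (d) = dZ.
(405, 145) = (5); d = 5

In the PID Z, (a, b) is generated by gcd(a, b). Compute gcd(405, 145) with the extended Euclidean algorithm, tracking rows (r, s, t) with s·405 + t·145 = r:
  row A: (405, 1, 0)   [1·405 + 0·145 = 405]
  row B: (145, 0, 1)   [0·405 + 1·145 = 145]
  405 = 2·145 + 115   → row C = row A − 2·row B = (115, 1, −2)   [check: 1·405 − 2·145 = 115]
  145 = 1·115 + 30   → row D = row B − 1·row C = (30, −1, 3)   [check: −1·405 + 3·145 = 30]
  115 = 3·30 + 25   → row E = row C − 3·row D = (25, 4, −11)   [check: 4·405 − 11·145 = 25]
  30 = 1·25 + 5   → row F = row D − 1·row E = (5, −5, 14)   [check: −5·405 + 14·145 = 5]
  25 = 5·5 + 0   → remainder 0, stop. gcd = 5 (last nonzero row F).
So gcd(405, 145) = 5, with Bézout identity −5·405 + 14·145 = 5. Containment (⊇): the Bézout identity exhibits 5 as an element of (405, 145), giving (5) ⊆ (405, 145). Containment (⊆): since 5 | 405 and 5 | 145 (405 = 5·81, 145 = 5·29), every Z-linear combination of 405 and 145 is divisible by 5, so (405, 145) ⊆ (5). Therefore (405, 145) = (5), d = 5.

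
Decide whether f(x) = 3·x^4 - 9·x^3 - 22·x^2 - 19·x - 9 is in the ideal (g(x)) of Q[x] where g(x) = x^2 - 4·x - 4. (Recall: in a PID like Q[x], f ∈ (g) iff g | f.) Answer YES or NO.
In Q[x] the ideal (g) consists of all multiples of g, so f ∈ (g) iff g | f, i.e. iff the remainder of f on division by g is 0. Divide f by g (g is monic, so eliminate the leading term of the running remainder at each step):
  leading term 3·x^4: subtract (3·x^2)·g(x) = 3·x^4 - 12·x^3 - 12·x^2, leaving 3·x^3 - 10·x^2 - 19·x - 9
  leading term 3·x^3: subtract (3·x)·g(x) = 3·x^3 - 12·x^2 - 12·x, leaving 2·x^2 - 7·x - 9
  leading term 2·x^2: subtract (2)·g(x) = 2·x^2 - 8·x - 8, leaving x - 1
The remainder r(x) = x - 1 ≠ 0 (and deg r < deg g), so g ∤ f, i.e. f ∉ (g).

Final answer: NO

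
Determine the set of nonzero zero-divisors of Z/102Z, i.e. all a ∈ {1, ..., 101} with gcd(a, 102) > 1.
nonzero zero-divisors of Z/102Z = {2, 3, 4, 6, 8, 9, 10, 12, 14, 15, 16, 17, 18, 20, 21, 22, 24, 26, 27, 28, 30, 32, 33, 34, 36, 38, 39, 40, 42, 44, 45, 46, 48, 50, 51, 52, 54, 56, 57, 58, 60, 62, 63, 64, 66, 68, 69, 70, 72, 74, 75, 76, 78, 80, 81, 82, 84, 85, 86, 87, 88, 90, 92, 93, 94, 96, 98, 99, 100}

An element a ∈ Z/102Z (with a ≠ 0) is a zero-divisor iff gcd(a, 102) > 1 (because a is a unit precisely when gcd(a, n) = 1, and in Z/nZ every nonzero, non-unit element is a zero-divisor). Scan a = 1, ..., 101 and keep those with gcd(a, 102) > 1:
  gcd(2, 102) = 2, gcd(3, 102) = 3, gcd(4, 102) = 2, gcd(6, 102) = 6, gcd(8, 102) = 2, gcd(9, 102) = 3, gcd(10, 102) = 2, gcd(12, 102) = 6, gcd(14, 102) = 2, gcd(15, 102) = 3, gcd(16, 102) = 2, gcd(17, 102) = 17, gcd(18, 102) = 6, gcd(20, 102) = 2, gcd(21, 102) = 3, gcd(22, 102) = 2, gcd(24, 102) = 6, gcd(26, 102) = 2, gcd(27, 102) = 3, gcd(28, 102) = 2, gcd(30, 102) = 6, gcd(32, 102) = 2, gcd(33, 102) = 3, gcd(34, 102) = 34, gcd(36, 102) = 6, gcd(38, 102) = 2, gcd(39, 102) = 3, gcd(40, 102) = 2, gcd(42, 102) = 6, gcd(44, 102) = 2, gcd(45, 102) = 3, gcd(46, 102) = 2, gcd(48, 102) = 6, gcd(50, 102) = 2, gcd(51, 102) = 51, gcd(52, 102) = 2, gcd(54, 102) = 6, gcd(56, 102) = 2, gcd(57, 102) = 3, gcd(58, 102) = 2, gcd(60, 102) = 6, gcd(62, 102) = 2, gcd(63, 102) = 3, gcd(64, 102) = 2, gcd(66, 102) = 6, gcd(68, 102) = 34, gcd(69, 102) = 3, gcd(70, 102) = 2, gcd(72, 102) = 6, gcd(74, 102) = 2, gcd(75, 102) = 3, gcd(76, 102) = 2, gcd(78, 102) = 6, gcd(80, 102) = 2, gcd(81, 102) = 3, gcd(82, 102) = 2, gcd(84, 102) = 6, gcd(85, 102) = 17, gcd(86, 102) = 2, gcd(87, 102) = 3, gcd(88, 102) = 2, gcd(90, 102) = 6, gcd(92, 102) = 2, gcd(93, 102) = 3, gcd(94, 102) = 2, gcd(96, 102) = 6, gcd(98, 102) = 2, gcd(99, 102) = 3, gcd(100, 102) = 2.
All other a ∈ {1, ..., 101} have gcd(a, 102) = 1 and are units. So the nonzero zero-divisors are exactly the 69 values of a appearing in this scan.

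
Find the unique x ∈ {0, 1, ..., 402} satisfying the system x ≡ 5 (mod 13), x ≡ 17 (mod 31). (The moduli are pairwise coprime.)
The moduli 13, 31 are pairwise coprime, so by the CRT there is a unique solution mod 13·31 = 403.
Solve by successive substitution. Start with x ≡ 5 (mod 13).
  Combine with x ≡ 17 (mod 31): write x = 5 + 13·t and require 5 + 13·t ≡ 17 (mod 31), i.e. 13·t ≡ 17 − 5 ≡ 12 (mod 31). Since 13^(−1) ≡ 12 (mod 31), t ≡ 12·12 ≡ 20 (mod 31). So x ≡ 5 + 13·20 = 265 (mod 403).
Unique solution in [0, 403): x = 265.

Final answer: x ≡ 265 (mod 403); the representative in [0, 403) is 265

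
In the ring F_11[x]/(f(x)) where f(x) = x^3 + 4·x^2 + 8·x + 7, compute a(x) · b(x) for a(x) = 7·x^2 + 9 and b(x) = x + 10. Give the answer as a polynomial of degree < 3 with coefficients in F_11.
a · b ≡ 9·x^2 + 8·x + 8 (mod f(x))

Multiply as integer polynomials: a · b = 7·x^3 + 70·x^2 + 9·x + 90. Reducing coefficients mod 11: a · b ≡ 7·x^3 + 4·x^2 + 9·x + 2. Now divide by f(x) = x^3 + 4·x^2 + 8·x + 7 in F_11[x], eliminating the leading term at each step:
  leading term 7·x^3: subtract (7)·f(x) = 7·x^3 + 6·x^2 + x + 5, leaving 9·x^2 + 8·x + 8 (coefficients mod 11)
The degree is now < 3, so this is the remainder. Hence a · b ≡ 9·x^2 + 8·x + 8 in F_11[x]/(f).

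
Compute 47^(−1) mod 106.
47^(−1) ≡ 97 (mod 106)

Apply the extended Euclidean algorithm to (106, 47), tracking rows (r, s, t) with s·106 + t·47 = r. Each division r_prev = q·r_cur + r_new produces the new row as (previous row) − q·(current row):
  row A: (106, 1, 0)   [1·106 + 0·47 = 106]
  row B: (47, 0, 1)   [0·106 + 1·47 = 47]
  106 = 2·47 + 12   → row C = row A − 2·row B = (12, 1, −2)   [check: 1·106 − 2·47 = 12]
  47 = 3·12 + 11   → row D = row B − 3·row C = (11, −3, 7)   [check: −3·106 + 7·47 = 11]
  12 = 1·11 + 1   → row E = row C − 1·row D = (1, 4, −9)   [check: 4·106 − 9·47 = 1]
  11 = 11·1 + 0   → remainder 0, stop. gcd = 1 (last nonzero row E).
The gcd is 1, so 47 is invertible mod 106. The last nonzero row gives 4·106 − 9·47 = 1, so t = −9. So 47^(−1) ≡ −9 ≡ 97 (mod 106). Verify: 47 · 97 = 4559 ≡ 1 (mod 106). ✓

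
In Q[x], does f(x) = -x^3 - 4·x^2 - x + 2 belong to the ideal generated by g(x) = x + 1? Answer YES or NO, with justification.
YES

In Q[x] the ideal (g) consists of all multiples of g, so f ∈ (g) iff g | f, i.e. iff the remainder of f on division by g is 0. Divide f by g (g is monic, so eliminate the leading term of the running remainder at each step):
  leading term -x^3: subtract (-x^2)·g(x) = -x^3 - x^2, leaving -3·x^2 - x + 2
  leading term -3·x^2: subtract (-3·x)·g(x) = -3·x^2 - 3·x, leaving 2·x + 2
  leading term 2·x: subtract (2)·g(x) = 2·x + 2, leaving 0
The remainder is 0, so f(x) = g(x) · h(x) with h(x) = -x^2 - 3·x + 2. Hence g | f, i.e. f ∈ (g).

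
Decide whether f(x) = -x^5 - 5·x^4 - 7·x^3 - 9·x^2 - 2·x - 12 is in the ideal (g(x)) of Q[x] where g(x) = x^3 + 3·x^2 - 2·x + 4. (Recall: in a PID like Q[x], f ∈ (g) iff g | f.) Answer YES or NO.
YES

In Q[x] the ideal (g) consists of all multiples of g, so f ∈ (g) iff g | f, i.e. iff the remainder of f on division by g is 0. Divide f by g (g is monic, so eliminate the leading term of the running remainder at each step):
  leading term -x^5: subtract (-x^2)·g(x) = -x^5 - 3·x^4 + 2·x^3 - 4·x^2, leaving -2·x^4 - 9·x^3 - 5·x^2 - 2·x - 12
  leading term -2·x^4: subtract (-2·x)·g(x) = -2·x^4 - 6·x^3 + 4·x^2 - 8·x, leaving -3·x^3 - 9·x^2 + 6·x - 12
  leading term -3·x^3: subtract (-3)·g(x) = -3·x^3 - 9·x^2 + 6·x - 12, leaving 0
The remainder is 0, so f(x) = g(x) · h(x) with h(x) = -x^2 - 2·x - 3. Hence g | f, i.e. f ∈ (g).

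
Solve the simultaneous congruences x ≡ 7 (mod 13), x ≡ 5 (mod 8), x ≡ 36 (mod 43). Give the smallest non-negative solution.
The moduli 13, 8, 43 are pairwise coprime, so by the CRT there is a unique solution mod 13·8·43 = 4472.
Solve by successive substitution. Start with x ≡ 7 (mod 13).
  Combine with x ≡ 5 (mod 8): write x = 7 + 13·t and require 7 + 13·t ≡ 5 (mod 8), i.e. 13·t ≡ 5 − 7 ≡ 6 (mod 8). Since 13^(−1) ≡ 5 (mod 8) (13 ≡ 5 (mod 8)), t ≡ 5·6 ≡ 6 (mod 8). So x ≡ 7 + 13·6 = 85 (mod 104).
  Combine with x ≡ 36 (mod 43): write x = 85 + 104·t and require 85 + 104·t ≡ 36 (mod 43), i.e. 104·t ≡ 36 − 85 ≡ 37 (mod 43). Since 104^(−1) ≡ 12 (mod 43) (104 ≡ 18 (mod 43)), t ≡ 12·37 ≡ 14 (mod 43). So x ≡ 85 + 104·14 = 1541 (mod 4472).
Unique solution in [0, 4472): x = 1541.

Final answer: x ≡ 1541 (mod 4472); the representative in [0, 4472) is 1541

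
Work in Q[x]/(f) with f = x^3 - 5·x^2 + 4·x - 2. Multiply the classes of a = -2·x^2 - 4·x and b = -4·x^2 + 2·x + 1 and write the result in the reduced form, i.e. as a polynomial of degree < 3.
First multiply in Q[x] without reducing: a · b = 8·x^4 + 12·x^3 - 10·x^2 - 4·x. Now divide by f(x) = x^3 - 5·x^2 + 4·x - 2, eliminating the leading term at each step:
  leading term 8·x^4: subtract (8·x)·f(x) = 8·x^4 - 40·x^3 + 32·x^2 - 16·x, leaving 52·x^3 - 42·x^2 + 12·x
  leading term 52·x^3: subtract (52)·f(x) = 52·x^3 - 260·x^2 + 208·x - 104, leaving 218·x^2 - 196·x + 104
The degree is now < 3, so this is the remainder. Hence a · b ≡ 218·x^2 - 196·x + 104 in Q[x]/(f).

Final answer: a · b ≡ 218·x^2 - 196·x + 104 (mod f(x))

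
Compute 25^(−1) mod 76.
25^(−1) ≡ 73 (mod 76)

Apply the extended Euclidean algorithm to (76, 25), tracking rows (r, s, t) with s·76 + t·25 = r. Each division r_prev = q·r_cur + r_new produces the new row as (previous row) − q·(current row):
  row A: (76, 1, 0)   [1·76 + 0·25 = 76]
  row B: (25, 0, 1)   [0·76 + 1·25 = 25]
  76 = 3·25 + 1   → row C = row A − 3·row B = (1, 1, −3)   [check: 1·76 − 3·25 = 1]
  25 = 25·1 + 0   → remainder 0, stop. gcd = 1 (last nonzero row C).
The gcd is 1, so 25 is invertible mod 76. The last nonzero row gives 1·76 − 3·25 = 1, so t = −3. So 25^(−1) ≡ −3 ≡ 73 (mod 76). Verify: 25 · 73 = 1825 ≡ 1 (mod 76). ✓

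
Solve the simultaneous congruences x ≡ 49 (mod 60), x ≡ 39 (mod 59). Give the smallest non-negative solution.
x ≡ 2989 (mod 3540); the representative in [0, 3540) is 2989

The moduli 60, 59 are pairwise coprime, so by the CRT there is a unique solution mod 60·59 = 3540.
Solve by successive substitution. Start with x ≡ 49 (mod 60).
  Combine with x ≡ 39 (mod 59): write x = 49 + 60·t and require 49 + 60·t ≡ 39 (mod 59), i.e. 60·t ≡ 39 − 49 ≡ 49 (mod 59). Since 60^(−1) ≡ 1 (mod 59) (60 ≡ 1 (mod 59)), t ≡ 1·49 ≡ 49 (mod 59). So x ≡ 49 + 60·49 = 2989 (mod 3540).
Unique solution in [0, 3540): x = 2989.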